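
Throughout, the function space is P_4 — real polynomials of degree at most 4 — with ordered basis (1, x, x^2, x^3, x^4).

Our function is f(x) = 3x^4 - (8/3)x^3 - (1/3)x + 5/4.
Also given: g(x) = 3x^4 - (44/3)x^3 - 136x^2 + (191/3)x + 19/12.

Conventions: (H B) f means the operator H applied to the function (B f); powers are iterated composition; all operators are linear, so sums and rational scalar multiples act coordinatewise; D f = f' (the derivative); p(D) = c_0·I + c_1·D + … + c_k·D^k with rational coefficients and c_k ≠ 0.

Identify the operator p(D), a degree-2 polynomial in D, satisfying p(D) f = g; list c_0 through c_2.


D^0 f = 3x^4 - (8/3)x^3 - (1/3)x + 5/4
D^1 f = 12x^3 - 8x^2 - 1/3
D^2 f = 36x^2 - 16x
matching coefficients of g against c_0 f + c_1 Df + … from the top degree down determines the c_i
solution: c_0 = 1, c_1 = -1, c_2 = -4

p(D) = I − D − 4·D^2, i.e. c_0 = 1, c_1 = -1, c_2 = -4


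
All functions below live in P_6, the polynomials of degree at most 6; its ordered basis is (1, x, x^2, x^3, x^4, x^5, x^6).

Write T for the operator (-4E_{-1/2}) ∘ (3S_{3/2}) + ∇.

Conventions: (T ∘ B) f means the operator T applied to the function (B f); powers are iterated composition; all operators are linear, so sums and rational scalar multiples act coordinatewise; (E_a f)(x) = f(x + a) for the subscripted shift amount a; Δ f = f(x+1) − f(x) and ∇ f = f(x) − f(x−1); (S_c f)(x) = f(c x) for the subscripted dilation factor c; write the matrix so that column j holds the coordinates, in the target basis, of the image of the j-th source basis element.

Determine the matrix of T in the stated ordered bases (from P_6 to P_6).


the matrix is [[-12, 10, -31/4, 97/16, -307/64, 985/256, -3211/1024]; [0, -18, 29, -267/8, 275/8, -4285/128, 8097/256]; [0, 0, -27, 255/4, -777/8, 3965/32, -36645/256]; [0, 0, 0, -81/2, 251/2, -3805/16, 11575/32]; [0, 0, 0, 0, -243/4, 3725/16, -33765/64]; [0, 0, 0, 0, 0, -729/8, 6657/16]; [0, 0, 0, 0, 0, 0, -2187/16]] (rows listed top to bottom)

image of 1: -12
image of x: -18x + 10
image of x^2: -27x^2 + 29x - 31/4
image of x^3: -(81/2)x^3 + (255/4)x^2 - (267/8)x + 97/16
image of x^4: -(243/4)x^4 + (251/2)x^3 - (777/8)x^2 + (275/8)x - 307/64
image of x^5: -(729/8)x^5 + (3725/16)x^4 - (3805/16)x^3 + (3965/32)x^2 - (4285/128)x + 985/256
image of x^6: -(2187/16)x^6 + (6657/16)x^5 - (33765/64)x^4 + (11575/32)x^3 - (36645/256)x^2 + (8097/256)x - 3211/1024
each image's coordinates form column j of the matrix


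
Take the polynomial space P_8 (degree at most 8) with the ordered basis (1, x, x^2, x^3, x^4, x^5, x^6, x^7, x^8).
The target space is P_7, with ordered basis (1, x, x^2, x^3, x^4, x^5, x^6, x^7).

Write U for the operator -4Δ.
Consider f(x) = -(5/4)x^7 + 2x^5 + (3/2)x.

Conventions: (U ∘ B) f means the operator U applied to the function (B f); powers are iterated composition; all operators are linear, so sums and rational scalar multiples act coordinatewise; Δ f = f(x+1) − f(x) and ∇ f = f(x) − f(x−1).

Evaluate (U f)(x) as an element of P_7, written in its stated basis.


Δ f = -(35/4)x^6 - (105/4)x^5 - (135/4)x^4 - (95/4)x^3 - (25/4)x^2 + (5/4)x + 9/4
(-4Δ) f = 35x^6 + 105x^5 + 135x^4 + 95x^3 + 25x^2 - 5x - 9

g(x) = 35x^6 + 105x^5 + 135x^4 + 95x^3 + 25x^2 - 5x - 9


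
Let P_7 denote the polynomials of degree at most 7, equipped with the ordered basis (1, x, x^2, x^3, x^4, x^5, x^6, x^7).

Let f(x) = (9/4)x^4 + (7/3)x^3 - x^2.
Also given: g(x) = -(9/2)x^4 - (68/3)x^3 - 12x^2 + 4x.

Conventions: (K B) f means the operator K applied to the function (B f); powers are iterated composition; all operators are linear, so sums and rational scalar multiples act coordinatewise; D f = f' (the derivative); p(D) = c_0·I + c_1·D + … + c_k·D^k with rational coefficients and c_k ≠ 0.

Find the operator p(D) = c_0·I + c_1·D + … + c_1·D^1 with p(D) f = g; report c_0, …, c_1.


c_0 = -2, c_1 = -2

D^0 f = (9/4)x^4 + (7/3)x^3 - x^2
D^1 f = 9x^3 + 7x^2 - 2x
matching coefficients of g against c_0 f + c_1 Df + … from the top degree down determines the c_i
solution: c_0 = -2, c_1 = -2


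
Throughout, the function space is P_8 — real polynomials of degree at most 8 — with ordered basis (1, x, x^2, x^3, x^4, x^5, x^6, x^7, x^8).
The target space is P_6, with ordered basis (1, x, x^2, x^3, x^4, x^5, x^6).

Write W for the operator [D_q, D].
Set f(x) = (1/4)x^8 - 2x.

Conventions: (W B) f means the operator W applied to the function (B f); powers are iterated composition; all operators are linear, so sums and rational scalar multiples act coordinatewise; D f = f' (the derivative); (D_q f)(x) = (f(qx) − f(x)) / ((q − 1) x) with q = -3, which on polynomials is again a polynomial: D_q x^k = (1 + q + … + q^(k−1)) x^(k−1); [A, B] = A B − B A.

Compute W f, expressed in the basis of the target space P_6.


g(x) = 3964x^6

D f = 2x^7 - 2
D_q D f = 1094x^6
D_q f = -410x^7 - 2
D D_q f = -2870x^6
[D_q, D] f = 3964x^6


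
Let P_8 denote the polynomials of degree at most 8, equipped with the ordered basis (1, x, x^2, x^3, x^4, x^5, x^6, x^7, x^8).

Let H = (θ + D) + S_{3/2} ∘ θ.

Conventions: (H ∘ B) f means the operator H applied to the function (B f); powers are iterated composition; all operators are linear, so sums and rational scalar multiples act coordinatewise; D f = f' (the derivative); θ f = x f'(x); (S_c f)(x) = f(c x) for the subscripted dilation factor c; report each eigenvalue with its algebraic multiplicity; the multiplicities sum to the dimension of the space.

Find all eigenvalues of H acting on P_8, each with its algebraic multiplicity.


λ = 0 (multiplicity 1), λ = 5/2 (multiplicity 1), λ = 13/2 (multiplicity 1), λ = 105/8 (multiplicity 1), λ = 97/4 (multiplicity 1), λ = 1375/32 (multiplicity 1), λ = 2379/32 (multiplicity 1), λ = 16205/128 (multiplicity 1), λ = 6817/32 (multiplicity 1)

image of 1: 0
image of x: (5/2)x + 1
image of x^2: (13/2)x^2 + 2x
image of x^3: (105/8)x^3 + 3x^2
image of x^4: (97/4)x^4 + 4x^3
image of x^5: (1375/32)x^5 + 5x^4
image of x^6: (2379/32)x^6 + 6x^5
image of x^7: (16205/128)x^7 + 7x^6
image of x^8: (6817/32)x^8 + 8x^7
the matrix is upper triangular; its diagonal is (0, 5/2, 13/2, 105/8, 97/4, 1375/32, 2379/32, 16205/128, 6817/32)
for a triangular matrix the eigenvalues are the diagonal entries, with algebraic multiplicity their repetition count


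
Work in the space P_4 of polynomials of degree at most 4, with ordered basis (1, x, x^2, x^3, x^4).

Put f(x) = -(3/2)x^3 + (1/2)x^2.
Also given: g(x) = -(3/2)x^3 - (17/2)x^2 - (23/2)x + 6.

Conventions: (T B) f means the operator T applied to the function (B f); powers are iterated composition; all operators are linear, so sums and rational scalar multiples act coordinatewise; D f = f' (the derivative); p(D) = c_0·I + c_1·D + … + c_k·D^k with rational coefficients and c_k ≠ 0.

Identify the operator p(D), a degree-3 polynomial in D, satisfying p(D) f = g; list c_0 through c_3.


p(D) = I + 2·D + (3/2)·D^2 − (1/2)·D^3, i.e. c_0 = 1, c_1 = 2, c_2 = 3/2, c_3 = -1/2

D^0 f = -(3/2)x^3 + (1/2)x^2
D^1 f = -(9/2)x^2 + x
D^2 f = -9x + 1
D^3 f = -9
matching coefficients of g against c_0 f + c_1 Df + … from the top degree down determines the c_i
solution: c_0 = 1, c_1 = 2, c_2 = 3/2, c_3 = -1/2


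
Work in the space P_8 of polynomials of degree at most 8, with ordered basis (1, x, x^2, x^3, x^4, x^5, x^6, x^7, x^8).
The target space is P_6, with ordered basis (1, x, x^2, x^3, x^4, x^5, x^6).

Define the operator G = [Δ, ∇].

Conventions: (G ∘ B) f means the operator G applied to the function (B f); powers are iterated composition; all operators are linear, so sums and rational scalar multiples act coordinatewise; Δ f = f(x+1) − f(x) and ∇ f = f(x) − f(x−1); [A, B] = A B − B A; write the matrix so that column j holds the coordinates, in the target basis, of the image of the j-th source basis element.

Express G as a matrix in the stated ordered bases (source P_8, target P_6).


image of 1: 0
image of x: 0
image of x^2: 0
image of x^3: 0
image of x^4: 0
image of x^5: 0
image of x^6: 0
image of x^7: 0
image of x^8: 0
each image's coordinates form column j of the matrix

the matrix is [[0, 0, 0, 0, 0, 0, 0, 0, 0]; [0, 0, 0, 0, 0, 0, 0, 0, 0]; [0, 0, 0, 0, 0, 0, 0, 0, 0]; [0, 0, 0, 0, 0, 0, 0, 0, 0]; [0, 0, 0, 0, 0, 0, 0, 0, 0]; [0, 0, 0, 0, 0, 0, 0, 0, 0]; [0, 0, 0, 0, 0, 0, 0, 0, 0]] (rows listed top to bottom)


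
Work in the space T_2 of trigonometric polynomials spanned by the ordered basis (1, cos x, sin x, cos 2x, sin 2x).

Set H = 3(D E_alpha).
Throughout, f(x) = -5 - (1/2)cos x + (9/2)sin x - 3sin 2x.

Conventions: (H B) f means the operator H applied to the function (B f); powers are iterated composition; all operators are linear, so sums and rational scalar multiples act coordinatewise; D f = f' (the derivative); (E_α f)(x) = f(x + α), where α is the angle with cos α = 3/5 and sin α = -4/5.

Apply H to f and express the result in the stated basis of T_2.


E_alpha f = -5 - (39/10)cos x + (23/10)sin x + (72/25)cos 2x + (21/25)sin 2x
D E_alpha f = (23/10)cos x + (39/10)sin x + (42/25)cos 2x - (144/25)sin 2x
(3(D E_alpha)) f = (69/10)cos x + (117/10)sin x + (126/25)cos 2x - (432/25)sin 2x

the image equals g(x) = (69/10)cos x + (117/10)sin x + (126/25)cos 2x - (432/25)sin 2x


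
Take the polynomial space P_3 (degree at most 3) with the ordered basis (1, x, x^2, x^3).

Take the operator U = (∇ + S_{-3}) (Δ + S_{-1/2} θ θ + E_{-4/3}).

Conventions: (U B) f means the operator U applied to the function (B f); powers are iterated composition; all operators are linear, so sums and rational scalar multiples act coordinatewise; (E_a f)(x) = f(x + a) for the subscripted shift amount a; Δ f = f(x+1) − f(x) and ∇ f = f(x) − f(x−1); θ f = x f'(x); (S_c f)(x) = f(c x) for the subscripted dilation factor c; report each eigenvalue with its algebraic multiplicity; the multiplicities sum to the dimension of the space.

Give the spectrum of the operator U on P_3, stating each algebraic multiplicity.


λ = -3/2 (multiplicity 1), λ = 1 (multiplicity 1), λ = 27/8 (multiplicity 1), λ = 18 (multiplicity 1)

image of 1: 1
image of x: -(3/2)x + 1/6
image of x^2: 18x^2 + 6x + 1/9
image of x^3: (27/8)x^3 - (75/8)x^2 - (213/8)x + 1693/216
the matrix is upper triangular; its diagonal is (1, -3/2, 18, 27/8)
for a triangular matrix the eigenvalues are the diagonal entries, with algebraic multiplicity their repetition count


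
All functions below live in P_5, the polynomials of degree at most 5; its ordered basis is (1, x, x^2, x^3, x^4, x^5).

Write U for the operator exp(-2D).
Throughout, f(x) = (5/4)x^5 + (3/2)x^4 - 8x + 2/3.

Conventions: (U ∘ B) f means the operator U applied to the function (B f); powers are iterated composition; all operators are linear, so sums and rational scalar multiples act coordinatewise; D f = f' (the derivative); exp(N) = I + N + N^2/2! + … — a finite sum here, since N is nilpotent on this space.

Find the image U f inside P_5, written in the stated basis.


the result is g(x) = (5/4)x^5 - 11x^4 + 38x^3 - 64x^2 + 44x + 2/3

order-1 term: -(25/2)x^4 - 12x^3 + 16
order-2 term: 50x^3 + 36x^2
order-3 term: -100x^2 - 48x
order-4 term: 100x + 24
order-5 term: -40
the series for exp(-2D) f terminates at order 5
exp(-2D) f = (5/4)x^5 - 11x^4 + 38x^3 - 64x^2 + 44x + 2/3


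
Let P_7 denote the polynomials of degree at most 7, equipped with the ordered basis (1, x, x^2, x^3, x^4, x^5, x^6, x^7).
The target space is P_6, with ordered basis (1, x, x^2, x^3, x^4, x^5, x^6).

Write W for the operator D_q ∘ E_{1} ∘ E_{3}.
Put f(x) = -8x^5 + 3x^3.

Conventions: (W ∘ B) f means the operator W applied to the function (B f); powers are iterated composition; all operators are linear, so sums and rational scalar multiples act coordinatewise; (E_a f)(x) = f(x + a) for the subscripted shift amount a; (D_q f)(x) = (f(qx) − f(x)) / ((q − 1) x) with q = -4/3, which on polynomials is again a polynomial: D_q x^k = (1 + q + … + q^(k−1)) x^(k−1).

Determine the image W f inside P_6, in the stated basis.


E_{3} f = -8x^5 - 120x^4 - 717x^3 - 2133x^2 - 3159x - 1863
E_{1} E_{3} f = -8x^5 - 160x^4 - 1277x^3 - 5084x^2 - 10096x - 8000
D_q E_{1} E_{3} f = -(1448/81)x^4 + (4000/27)x^3 - (16601/9)x^2 + (5084/3)x - 10096

the image equals g(x) = -(1448/81)x^4 + (4000/27)x^3 - (16601/9)x^2 + (5084/3)x - 10096


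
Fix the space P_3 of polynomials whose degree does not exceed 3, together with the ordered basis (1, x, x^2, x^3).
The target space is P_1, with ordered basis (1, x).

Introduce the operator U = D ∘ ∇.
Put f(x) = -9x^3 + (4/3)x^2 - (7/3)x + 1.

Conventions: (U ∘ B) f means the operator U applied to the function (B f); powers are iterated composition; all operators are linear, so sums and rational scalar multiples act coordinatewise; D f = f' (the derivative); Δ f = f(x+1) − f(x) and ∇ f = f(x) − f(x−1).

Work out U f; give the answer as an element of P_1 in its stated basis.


the image equals g(x) = -54x + 89/3

∇ f = -27x^2 + (89/3)x - 38/3
D ∇ f = -54x + 89/3


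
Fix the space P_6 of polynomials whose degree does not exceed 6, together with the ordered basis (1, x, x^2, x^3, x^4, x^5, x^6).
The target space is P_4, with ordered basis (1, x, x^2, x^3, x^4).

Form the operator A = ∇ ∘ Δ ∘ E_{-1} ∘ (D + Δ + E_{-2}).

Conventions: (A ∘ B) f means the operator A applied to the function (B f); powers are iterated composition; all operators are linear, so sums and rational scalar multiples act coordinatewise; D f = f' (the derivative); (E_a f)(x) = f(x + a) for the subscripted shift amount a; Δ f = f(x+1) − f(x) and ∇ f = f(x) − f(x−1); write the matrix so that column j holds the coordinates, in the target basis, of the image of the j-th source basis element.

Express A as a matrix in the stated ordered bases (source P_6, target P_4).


the matrix is [[0, 0, 2, -6, 74, -470, 2462]; [0, 0, 0, 6, -24, 370, -2820]; [0, 0, 0, 0, 12, -60, 1110]; [0, 0, 0, 0, 0, 20, -120]; [0, 0, 0, 0, 0, 0, 30]] (rows listed top to bottom)

image of 1: 0
image of x: 0
image of x^2: 2
image of x^3: 6x - 6
image of x^4: 12x^2 - 24x + 74
image of x^5: 20x^3 - 60x^2 + 370x - 470
image of x^6: 30x^4 - 120x^3 + 1110x^2 - 2820x + 2462
each image's coordinates form column j of the matrix


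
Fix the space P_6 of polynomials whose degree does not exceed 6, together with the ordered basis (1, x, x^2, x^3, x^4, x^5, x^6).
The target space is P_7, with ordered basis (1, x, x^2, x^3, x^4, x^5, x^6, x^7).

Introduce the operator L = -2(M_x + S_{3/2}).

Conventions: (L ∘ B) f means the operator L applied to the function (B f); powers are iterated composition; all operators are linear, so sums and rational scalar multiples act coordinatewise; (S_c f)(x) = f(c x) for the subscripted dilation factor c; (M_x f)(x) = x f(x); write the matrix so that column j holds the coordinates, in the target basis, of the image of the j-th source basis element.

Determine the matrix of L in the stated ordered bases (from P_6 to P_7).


image of 1: -2x - 2
image of x: -2x^2 - 3x
image of x^2: -2x^3 - (9/2)x^2
image of x^3: -2x^4 - (27/4)x^3
image of x^4: -2x^5 - (81/8)x^4
image of x^5: -2x^6 - (243/16)x^5
image of x^6: -2x^7 - (729/32)x^6
each image's coordinates form column j of the matrix

the matrix is [[-2, 0, 0, 0, 0, 0, 0]; [-2, -3, 0, 0, 0, 0, 0]; [0, -2, -9/2, 0, 0, 0, 0]; [0, 0, -2, -27/4, 0, 0, 0]; [0, 0, 0, -2, -81/8, 0, 0]; [0, 0, 0, 0, -2, -243/16, 0]; [0, 0, 0, 0, 0, -2, -729/32]; [0, 0, 0, 0, 0, 0, -2]] (rows listed top to bottom)


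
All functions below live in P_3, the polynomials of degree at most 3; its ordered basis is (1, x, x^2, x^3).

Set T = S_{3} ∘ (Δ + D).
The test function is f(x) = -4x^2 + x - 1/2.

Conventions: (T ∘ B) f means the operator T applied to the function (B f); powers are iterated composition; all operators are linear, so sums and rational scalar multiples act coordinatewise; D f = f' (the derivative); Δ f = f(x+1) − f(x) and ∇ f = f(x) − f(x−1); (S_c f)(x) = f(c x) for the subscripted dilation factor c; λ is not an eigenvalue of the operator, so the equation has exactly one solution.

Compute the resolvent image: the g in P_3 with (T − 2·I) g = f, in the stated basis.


write g with unknown coordinates in the stated basis and equate coefficients in (T − 2·I) g = f
solving from the highest basis element down gives g = 2x^2 + (23/2)x + 51/4
check: T g = 24x + 25
so T g − 2·g = -4x^2 + x - 1/2 = f ✓

the result is g(x) = 2x^2 + (23/2)x + 51/4


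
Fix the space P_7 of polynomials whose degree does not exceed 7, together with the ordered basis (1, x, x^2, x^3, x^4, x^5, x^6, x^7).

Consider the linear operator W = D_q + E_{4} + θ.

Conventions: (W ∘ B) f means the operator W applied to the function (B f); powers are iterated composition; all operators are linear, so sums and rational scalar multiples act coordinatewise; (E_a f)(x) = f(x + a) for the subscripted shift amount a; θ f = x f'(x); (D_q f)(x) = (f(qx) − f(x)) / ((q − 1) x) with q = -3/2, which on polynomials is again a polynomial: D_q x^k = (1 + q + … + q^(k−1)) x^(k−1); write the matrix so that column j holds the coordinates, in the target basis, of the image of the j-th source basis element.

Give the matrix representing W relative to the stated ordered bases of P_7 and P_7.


image of 1: 1
image of x: 2x + 5
image of x^2: 3x^2 + (15/2)x + 16
image of x^3: 4x^3 + (55/4)x^2 + 48x + 64
image of x^4: 5x^4 + (115/8)x^3 + 96x^2 + 256x + 256
image of x^5: 6x^5 + (375/16)x^4 + 160x^3 + 640x^2 + 1280x + 1024
image of x^6: 7x^6 + (635/32)x^5 + 240x^4 + 1280x^3 + 3840x^2 + 6144x + 4096
image of x^7: 8x^7 + (2255/64)x^6 + 336x^5 + 2240x^4 + 8960x^3 + 21504x^2 + 28672x + 16384
each image's coordinates form column j of the matrix

the matrix is [[1, 5, 16, 64, 256, 1024, 4096, 16384]; [0, 2, 15/2, 48, 256, 1280, 6144, 28672]; [0, 0, 3, 55/4, 96, 640, 3840, 21504]; [0, 0, 0, 4, 115/8, 160, 1280, 8960]; [0, 0, 0, 0, 5, 375/16, 240, 2240]; [0, 0, 0, 0, 0, 6, 635/32, 336]; [0, 0, 0, 0, 0, 0, 7, 2255/64]; [0, 0, 0, 0, 0, 0, 0, 8]] (rows listed top to bottom)


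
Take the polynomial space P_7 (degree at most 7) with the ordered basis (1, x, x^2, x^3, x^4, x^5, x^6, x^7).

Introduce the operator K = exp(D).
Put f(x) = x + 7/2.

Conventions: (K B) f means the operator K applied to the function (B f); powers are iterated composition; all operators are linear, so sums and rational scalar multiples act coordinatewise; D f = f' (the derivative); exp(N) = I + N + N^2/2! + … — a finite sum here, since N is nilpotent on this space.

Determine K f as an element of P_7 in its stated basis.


order-1 term: 1
the series for exp(D) f terminates at order 1
exp(D) f = x + 9/2

g(x) = x + 9/2


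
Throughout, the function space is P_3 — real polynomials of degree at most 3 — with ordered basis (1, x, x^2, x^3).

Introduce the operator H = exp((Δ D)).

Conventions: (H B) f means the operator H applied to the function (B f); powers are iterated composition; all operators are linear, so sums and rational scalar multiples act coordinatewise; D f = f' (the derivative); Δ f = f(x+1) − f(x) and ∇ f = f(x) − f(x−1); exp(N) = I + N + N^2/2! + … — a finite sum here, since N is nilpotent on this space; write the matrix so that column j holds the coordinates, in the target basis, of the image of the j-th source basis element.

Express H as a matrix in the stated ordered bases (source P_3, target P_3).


the matrix is [[1, 0, 2, 3]; [0, 1, 0, 6]; [0, 0, 1, 0]; [0, 0, 0, 1]] (rows listed top to bottom)

image of 1: 1
image of x: x
image of x^2: x^2 + 2
image of x^3: x^3 + 6x + 3
each image's coordinates form column j of the matrix


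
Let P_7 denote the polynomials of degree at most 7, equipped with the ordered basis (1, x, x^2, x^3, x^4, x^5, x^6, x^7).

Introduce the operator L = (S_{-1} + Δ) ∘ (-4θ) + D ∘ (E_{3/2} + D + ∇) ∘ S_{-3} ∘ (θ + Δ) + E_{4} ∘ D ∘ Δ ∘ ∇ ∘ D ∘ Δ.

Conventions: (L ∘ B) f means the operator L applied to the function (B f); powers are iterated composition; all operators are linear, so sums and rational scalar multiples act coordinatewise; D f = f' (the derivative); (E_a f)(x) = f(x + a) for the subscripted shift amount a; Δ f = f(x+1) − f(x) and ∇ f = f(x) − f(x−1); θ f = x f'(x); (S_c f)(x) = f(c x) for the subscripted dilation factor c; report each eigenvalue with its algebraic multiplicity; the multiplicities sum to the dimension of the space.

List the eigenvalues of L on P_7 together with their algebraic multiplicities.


image of 1: 0
image of x: 4x - 7
image of x^2: -8x^2 + 20x + 112
image of x^3: 12x^3 - 279x^2 - 1683x - 543/4
image of x^4: -16x^4 + 1232x^3 + 13188x^2 + 2636x + 5615
image of x^5: 20x^5 - 6175x^4 - 83630x^3 - (59125/2)x^2 - (211655/2)x - 286235/16
image of x^6: -24x^6 + 26100x^5 + 451620x^4 + 230370x^3 + 1142550x^2 + (1652949/4)x + 877197/4
image of x^7: 28x^7 - 107359x^6 - 2220393x^5 - (5999945/4)x^4 - (18681775/2)x^3 - (84222453/16)x^2 - (84874153/16)x - 54721219/64
the matrix is upper triangular; its diagonal is (0, 4, -8, 12, -16, 20, -24, 28)
for a triangular matrix the eigenvalues are the diagonal entries, with algebraic multiplicity their repetition count

λ = -24 (multiplicity 1), λ = -16 (multiplicity 1), λ = -8 (multiplicity 1), λ = 0 (multiplicity 1), λ = 4 (multiplicity 1), λ = 12 (multiplicity 1), λ = 20 (multiplicity 1), λ = 28 (multiplicity 1)


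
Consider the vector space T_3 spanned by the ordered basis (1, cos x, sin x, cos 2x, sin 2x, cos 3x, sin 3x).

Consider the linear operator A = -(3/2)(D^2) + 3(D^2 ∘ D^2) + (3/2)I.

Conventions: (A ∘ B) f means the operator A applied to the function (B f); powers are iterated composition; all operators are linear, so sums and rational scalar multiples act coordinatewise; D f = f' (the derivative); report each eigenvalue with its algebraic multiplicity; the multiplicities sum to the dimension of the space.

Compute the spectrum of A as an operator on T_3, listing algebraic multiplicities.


λ = 3/2 (multiplicity 1), λ = 6 (multiplicity 2), λ = 111/2 (multiplicity 2), λ = 258 (multiplicity 2)

image of 1: 3/2
image of cos x: 6cos x
image of sin x: 6sin x
image of cos 2x: (111/2)cos 2x
image of sin 2x: (111/2)sin 2x
image of cos 3x: 258cos 3x
image of sin 3x: 258sin 3x
the matrix is diagonal; its diagonal is (3/2, 6, 6, 111/2, 111/2, 258, 258)
for a triangular matrix the eigenvalues are the diagonal entries, with algebraic multiplicity their repetition count


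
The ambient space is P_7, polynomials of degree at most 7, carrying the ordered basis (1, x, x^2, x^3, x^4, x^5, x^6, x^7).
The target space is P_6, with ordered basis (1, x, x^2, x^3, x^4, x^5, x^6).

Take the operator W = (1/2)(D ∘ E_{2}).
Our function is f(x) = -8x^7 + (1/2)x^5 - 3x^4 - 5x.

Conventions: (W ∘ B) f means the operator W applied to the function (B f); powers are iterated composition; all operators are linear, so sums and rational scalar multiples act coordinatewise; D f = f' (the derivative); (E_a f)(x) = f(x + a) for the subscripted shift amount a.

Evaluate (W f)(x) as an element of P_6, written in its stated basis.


E_{2} f = -8x^7 - 112x^6 - (1343/2)x^5 - 2238x^4 - 4484x^3 - 5408x^2 - 3645x - 1066
D E_{2} f = -56x^6 - 672x^5 - (6715/2)x^4 - 8952x^3 - 13452x^2 - 10816x - 3645
((1/2)(D ∘ E_{2})) f = -28x^6 - 336x^5 - (6715/4)x^4 - 4476x^3 - 6726x^2 - 5408x - 3645/2

the result is g(x) = -28x^6 - 336x^5 - (6715/4)x^4 - 4476x^3 - 6726x^2 - 5408x - 3645/2


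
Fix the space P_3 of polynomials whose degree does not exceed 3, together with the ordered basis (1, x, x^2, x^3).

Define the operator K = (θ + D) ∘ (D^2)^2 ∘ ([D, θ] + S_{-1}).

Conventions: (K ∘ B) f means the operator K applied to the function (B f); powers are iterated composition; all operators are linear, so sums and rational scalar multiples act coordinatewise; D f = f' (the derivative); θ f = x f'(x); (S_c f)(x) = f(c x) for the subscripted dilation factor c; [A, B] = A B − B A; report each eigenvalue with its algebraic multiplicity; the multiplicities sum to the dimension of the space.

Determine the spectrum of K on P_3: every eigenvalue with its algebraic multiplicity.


image of 1: 0
image of x: 0
image of x^2: 0
image of x^3: 0
the matrix is upper triangular; its diagonal is (0, 0, 0, 0)
for a triangular matrix the eigenvalues are the diagonal entries, with algebraic multiplicity their repetition count

λ = 0 (multiplicity 4)


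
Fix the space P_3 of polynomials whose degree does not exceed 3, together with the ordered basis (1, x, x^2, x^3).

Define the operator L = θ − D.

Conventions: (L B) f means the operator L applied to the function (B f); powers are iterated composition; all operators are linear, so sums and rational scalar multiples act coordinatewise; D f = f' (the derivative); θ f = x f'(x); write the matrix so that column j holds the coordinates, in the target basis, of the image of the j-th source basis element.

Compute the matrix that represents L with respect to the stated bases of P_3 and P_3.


the matrix is [[0, -1, 0, 0]; [0, 1, -2, 0]; [0, 0, 2, -3]; [0, 0, 0, 3]] (rows listed top to bottom)

image of 1: 0
image of x: x - 1
image of x^2: 2x^2 - 2x
image of x^3: 3x^3 - 3x^2
each image's coordinates form column j of the matrix


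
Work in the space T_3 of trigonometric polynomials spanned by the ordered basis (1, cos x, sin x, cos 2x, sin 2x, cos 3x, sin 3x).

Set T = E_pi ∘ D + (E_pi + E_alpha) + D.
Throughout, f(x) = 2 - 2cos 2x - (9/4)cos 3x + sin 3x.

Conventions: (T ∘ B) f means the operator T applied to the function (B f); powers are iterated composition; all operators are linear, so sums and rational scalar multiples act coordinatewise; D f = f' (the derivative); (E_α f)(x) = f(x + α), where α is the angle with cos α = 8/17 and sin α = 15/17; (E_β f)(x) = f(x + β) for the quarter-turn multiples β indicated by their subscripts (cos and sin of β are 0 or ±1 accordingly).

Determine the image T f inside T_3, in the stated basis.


the image equals g(x) = 4 - (256/289)cos 2x + (2792/289)sin 2x + (86229/19652)cos 3x - (43659/19652)sin 3x

D f = 4sin 2x + 3cos 3x + (27/4)sin 3x
E_pi D f = 4sin 2x - 3cos 3x - (27/4)sin 3x
E_pi f = 2 - 2cos 2x + (9/4)cos 3x - sin 3x
E_alpha f = 2 + (322/289)cos 2x + (480/289)sin 2x + (10503/4913)cos 3x - (24007/19652)sin 3x
(E_pi + E_alpha) f = 4 - (256/289)cos 2x + (480/289)sin 2x + (86229/19652)cos 3x - (43659/19652)sin 3x
D f = 4sin 2x + 3cos 3x + (27/4)sin 3x
(E_pi ∘ D + (E_pi + E_alpha) + D) f = 4 - (256/289)cos 2x + (2792/289)sin 2x + (86229/19652)cos 3x - (43659/19652)sin 3x


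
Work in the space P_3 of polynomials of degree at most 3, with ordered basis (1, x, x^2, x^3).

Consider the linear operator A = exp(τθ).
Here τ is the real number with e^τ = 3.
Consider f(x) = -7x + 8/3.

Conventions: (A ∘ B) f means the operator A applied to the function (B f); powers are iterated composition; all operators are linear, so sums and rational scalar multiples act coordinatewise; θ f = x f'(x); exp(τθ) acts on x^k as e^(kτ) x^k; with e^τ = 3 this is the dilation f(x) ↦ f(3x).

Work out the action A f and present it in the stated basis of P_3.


the result is g(x) = -21x + 8/3

exp(τθ) x^k = e^(kτ) x^k; with e^τ = 3 this sends x^k to 3^k x^k
x ↦ 3 x
applying this coordinatewise to f: exp(τθ) f = -21x + 8/3


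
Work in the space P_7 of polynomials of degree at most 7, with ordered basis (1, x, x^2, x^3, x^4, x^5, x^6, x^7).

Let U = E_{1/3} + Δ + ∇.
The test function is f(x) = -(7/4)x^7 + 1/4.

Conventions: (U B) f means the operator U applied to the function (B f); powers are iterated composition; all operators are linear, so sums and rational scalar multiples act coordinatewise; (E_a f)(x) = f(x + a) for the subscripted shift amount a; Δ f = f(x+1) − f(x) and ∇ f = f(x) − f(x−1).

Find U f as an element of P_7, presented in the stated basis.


the image equals g(x) = -(7/4)x^7 - (343/12)x^6 - (49/12)x^5 - (13475/108)x^4 - (245/324)x^3 - (23863/324)x^2 - (49/2916)x - 14219/4374

E_{1/3} f = -(7/4)x^7 - (49/12)x^6 - (49/12)x^5 - (245/108)x^4 - (245/324)x^3 - (49/324)x^2 - (49/2916)x + 545/2187
Δ f = -(49/4)x^6 - (147/4)x^5 - (245/4)x^4 - (245/4)x^3 - (147/4)x^2 - (49/4)x - 7/4
∇ f = -(49/4)x^6 + (147/4)x^5 - (245/4)x^4 + (245/4)x^3 - (147/4)x^2 + (49/4)x - 7/4
(E_{1/3} + Δ + ∇) f = -(7/4)x^7 - (343/12)x^6 - (49/12)x^5 - (13475/108)x^4 - (245/324)x^3 - (23863/324)x^2 - (49/2916)x - 14219/4374


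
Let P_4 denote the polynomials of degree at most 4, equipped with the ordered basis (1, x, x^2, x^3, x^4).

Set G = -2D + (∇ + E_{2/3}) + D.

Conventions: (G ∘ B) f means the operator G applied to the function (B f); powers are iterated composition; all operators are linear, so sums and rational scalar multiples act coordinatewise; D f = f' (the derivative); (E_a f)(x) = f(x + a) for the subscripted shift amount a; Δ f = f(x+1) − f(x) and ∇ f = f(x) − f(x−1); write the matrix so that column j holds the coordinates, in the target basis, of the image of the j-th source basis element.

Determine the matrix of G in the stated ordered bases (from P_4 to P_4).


image of 1: 1
image of x: x + 2/3
image of x^2: x^2 + (4/3)x - 5/9
image of x^3: x^3 + 2x^2 - (5/3)x + 35/27
image of x^4: x^4 + (8/3)x^3 - (10/3)x^2 + (140/27)x - 65/81
each image's coordinates form column j of the matrix

the matrix is [[1, 2/3, -5/9, 35/27, -65/81]; [0, 1, 4/3, -5/3, 140/27]; [0, 0, 1, 2, -10/3]; [0, 0, 0, 1, 8/3]; [0, 0, 0, 0, 1]] (rows listed top to bottom)


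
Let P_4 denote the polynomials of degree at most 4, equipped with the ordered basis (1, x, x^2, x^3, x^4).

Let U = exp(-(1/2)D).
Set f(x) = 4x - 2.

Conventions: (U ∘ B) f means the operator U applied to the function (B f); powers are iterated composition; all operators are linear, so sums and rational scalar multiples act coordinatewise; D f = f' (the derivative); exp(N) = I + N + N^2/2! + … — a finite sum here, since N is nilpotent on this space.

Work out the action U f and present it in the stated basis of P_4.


g(x) = 4x - 4

order-1 term: -2
the series for exp(-(1/2)D) f terminates at order 1
exp(-(1/2)D) f = 4x - 4


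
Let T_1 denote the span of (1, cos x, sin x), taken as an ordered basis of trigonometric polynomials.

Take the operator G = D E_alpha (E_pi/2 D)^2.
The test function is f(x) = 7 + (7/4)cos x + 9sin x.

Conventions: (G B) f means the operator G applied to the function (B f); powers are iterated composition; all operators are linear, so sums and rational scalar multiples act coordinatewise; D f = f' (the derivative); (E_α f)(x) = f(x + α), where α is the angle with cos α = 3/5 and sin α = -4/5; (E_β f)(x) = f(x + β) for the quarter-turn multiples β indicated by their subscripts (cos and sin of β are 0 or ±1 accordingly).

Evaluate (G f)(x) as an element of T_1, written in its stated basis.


D f = 9cos x - (7/4)sin x
E_pi/2 D f = -(7/4)cos x - 9sin x
D (E_pi/2 D) f = -9cos x + (7/4)sin x
E_pi/2 D (E_pi/2 D) f = (7/4)cos x + 9sin x
E_alpha (E_pi/2 D)^2 f = -(123/20)cos x + (34/5)sin x
D E_alpha (E_pi/2 D)^2 f = (34/5)cos x + (123/20)sin x

g(x) = (34/5)cos x + (123/20)sin x


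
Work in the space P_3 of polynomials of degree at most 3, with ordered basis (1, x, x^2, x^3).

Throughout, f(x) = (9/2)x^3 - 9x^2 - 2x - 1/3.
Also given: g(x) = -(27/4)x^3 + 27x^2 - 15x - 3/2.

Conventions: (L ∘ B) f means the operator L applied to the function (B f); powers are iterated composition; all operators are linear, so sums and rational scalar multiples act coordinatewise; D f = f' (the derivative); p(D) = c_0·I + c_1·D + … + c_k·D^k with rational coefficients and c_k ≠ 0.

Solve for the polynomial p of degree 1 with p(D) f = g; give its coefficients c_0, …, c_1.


p(D) = -(3/2)·I + D, i.e. c_0 = -3/2, c_1 = 1

D^0 f = (9/2)x^3 - 9x^2 - 2x - 1/3
D^1 f = (27/2)x^2 - 18x - 2
matching coefficients of g against c_0 f + c_1 Df + … from the top degree down determines the c_i
solution: c_0 = -3/2, c_1 = 1


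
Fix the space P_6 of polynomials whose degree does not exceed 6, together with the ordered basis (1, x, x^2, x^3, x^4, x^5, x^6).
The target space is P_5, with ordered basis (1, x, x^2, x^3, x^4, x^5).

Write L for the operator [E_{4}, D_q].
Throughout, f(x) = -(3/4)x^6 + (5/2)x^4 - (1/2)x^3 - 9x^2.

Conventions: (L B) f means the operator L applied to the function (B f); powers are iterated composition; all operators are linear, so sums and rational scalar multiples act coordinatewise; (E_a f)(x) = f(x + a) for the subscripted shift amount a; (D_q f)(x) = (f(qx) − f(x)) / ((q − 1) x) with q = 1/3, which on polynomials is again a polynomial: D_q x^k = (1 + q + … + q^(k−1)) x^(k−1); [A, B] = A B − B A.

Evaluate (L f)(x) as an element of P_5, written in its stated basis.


the image equals g(x) = (358/81)x^4 + (7040/81)x^3 + (53000/81)x^2 + (183220/81)x + 250376/81

D_q f = -(91/81)x^5 + (100/27)x^3 - (13/18)x^2 - 12x
E_{4} D_q f = -(91/81)x^5 - (1820/81)x^4 - (14260/81)x^3 - (109397/162)x^2 - (103520/81)x - 78808/81
E_{4} f = -(3/4)x^6 - 18x^5 - (355/2)x^4 - (1841/2)x^3 - 2655x^2 - 4064x - 2608
D_q E_{4} f = -(91/81)x^5 - (242/9)x^4 - (7100/27)x^3 - (23933/18)x^2 - 3540x - 4064
[E_{4}, D_q] f = (358/81)x^4 + (7040/81)x^3 + (53000/81)x^2 + (183220/81)x + 250376/81


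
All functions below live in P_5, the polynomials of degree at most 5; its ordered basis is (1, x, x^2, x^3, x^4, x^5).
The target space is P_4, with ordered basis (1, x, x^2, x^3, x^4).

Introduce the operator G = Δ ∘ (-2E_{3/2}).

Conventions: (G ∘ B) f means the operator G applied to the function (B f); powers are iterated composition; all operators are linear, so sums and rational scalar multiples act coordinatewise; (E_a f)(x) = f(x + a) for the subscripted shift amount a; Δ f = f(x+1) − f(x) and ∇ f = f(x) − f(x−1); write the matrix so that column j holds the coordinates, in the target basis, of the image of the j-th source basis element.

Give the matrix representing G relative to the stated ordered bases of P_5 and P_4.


image of 1: 0
image of x: -2
image of x^2: -4x - 8
image of x^3: -6x^2 - 24x - 49/2
image of x^4: -8x^3 - 48x^2 - 98x - 68
image of x^5: -10x^4 - 80x^3 - 245x^2 - 340x - 1441/8
each image's coordinates form column j of the matrix

the matrix is [[0, -2, -8, -49/2, -68, -1441/8]; [0, 0, -4, -24, -98, -340]; [0, 0, 0, -6, -48, -245]; [0, 0, 0, 0, -8, -80]; [0, 0, 0, 0, 0, -10]] (rows listed top to bottom)


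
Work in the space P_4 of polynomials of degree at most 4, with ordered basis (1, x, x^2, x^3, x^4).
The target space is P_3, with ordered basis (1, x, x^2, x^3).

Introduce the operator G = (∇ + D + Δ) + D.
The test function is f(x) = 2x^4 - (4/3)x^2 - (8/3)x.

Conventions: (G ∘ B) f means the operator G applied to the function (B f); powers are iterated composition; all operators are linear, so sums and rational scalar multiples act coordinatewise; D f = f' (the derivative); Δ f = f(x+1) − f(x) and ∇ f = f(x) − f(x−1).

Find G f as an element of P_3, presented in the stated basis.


the image equals g(x) = 32x^3 + (16/3)x - 32/3

∇ f = 8x^3 - 12x^2 + (16/3)x - 10/3
D f = 8x^3 - (8/3)x - 8/3
Δ f = 8x^3 + 12x^2 + (16/3)x - 2
(∇ + D + Δ) f = 24x^3 + 8x - 8
D f = 8x^3 - (8/3)x - 8/3
((∇ + D + Δ) + D) f = 32x^3 + (16/3)x - 32/3


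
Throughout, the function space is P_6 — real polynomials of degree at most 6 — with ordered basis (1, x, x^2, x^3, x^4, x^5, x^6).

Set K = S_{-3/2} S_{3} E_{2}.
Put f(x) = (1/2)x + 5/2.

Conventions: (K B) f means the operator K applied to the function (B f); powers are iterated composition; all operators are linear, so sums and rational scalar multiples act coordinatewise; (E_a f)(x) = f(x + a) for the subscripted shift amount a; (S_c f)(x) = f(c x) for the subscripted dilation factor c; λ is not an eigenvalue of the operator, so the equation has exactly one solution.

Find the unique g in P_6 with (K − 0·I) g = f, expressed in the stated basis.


g(x) = -(1/9)x + 49/18

write g with unknown coordinates in the stated basis and equate coefficients in (K − 0·I) g = f
solving from the highest basis element down gives g = -(1/9)x + 49/18
check: K g = (1/2)x + 5/2
so K g − 0·g = (1/2)x + 5/2 = f ✓


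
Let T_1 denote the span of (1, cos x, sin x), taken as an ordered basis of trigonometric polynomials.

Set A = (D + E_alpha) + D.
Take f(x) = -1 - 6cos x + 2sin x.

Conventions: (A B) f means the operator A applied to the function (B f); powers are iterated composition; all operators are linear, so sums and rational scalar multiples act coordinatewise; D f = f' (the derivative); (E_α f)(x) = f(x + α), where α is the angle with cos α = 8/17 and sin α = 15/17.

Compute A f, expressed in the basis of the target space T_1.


g(x) = -1 + (50/17)cos x + (310/17)sin x

D f = 2cos x + 6sin x
E_alpha f = -1 - (18/17)cos x + (106/17)sin x
(D + E_alpha) f = -1 + (16/17)cos x + (208/17)sin x
D f = 2cos x + 6sin x
((D + E_alpha) + D) f = -1 + (50/17)cos x + (310/17)sin x


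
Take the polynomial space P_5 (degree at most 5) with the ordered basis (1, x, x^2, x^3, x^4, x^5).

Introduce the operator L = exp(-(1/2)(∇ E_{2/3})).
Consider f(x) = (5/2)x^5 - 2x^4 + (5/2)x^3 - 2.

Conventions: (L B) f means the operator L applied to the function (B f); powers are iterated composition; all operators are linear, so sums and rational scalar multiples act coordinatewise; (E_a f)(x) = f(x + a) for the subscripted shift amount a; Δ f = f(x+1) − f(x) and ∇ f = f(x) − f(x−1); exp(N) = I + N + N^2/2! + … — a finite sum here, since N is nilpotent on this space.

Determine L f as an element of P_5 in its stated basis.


order-1 term: -(25/4)x^4 - (1/6)x^3 - (71/12)x^2 - (29/27)x - 65/162
order-2 term: (25/4)x^3 + (13/4)x^2 + (61/12)x + 115/108
order-3 term: -(25/8)x^2 - (17/8)x - 11/8
order-4 term: (25/32)x + 19/48
order-5 term: -5/64
the series for exp(-(1/2)(∇ E_{2/3})) f terminates at order 5
exp(-(1/2)(∇ E_{2/3})) f = (5/2)x^5 - (33/4)x^4 + (103/12)x^3 - (139/24)x^2 + (2303/864)x - 12409/5184

the image equals g(x) = (5/2)x^5 - (33/4)x^4 + (103/12)x^3 - (139/24)x^2 + (2303/864)x - 12409/5184


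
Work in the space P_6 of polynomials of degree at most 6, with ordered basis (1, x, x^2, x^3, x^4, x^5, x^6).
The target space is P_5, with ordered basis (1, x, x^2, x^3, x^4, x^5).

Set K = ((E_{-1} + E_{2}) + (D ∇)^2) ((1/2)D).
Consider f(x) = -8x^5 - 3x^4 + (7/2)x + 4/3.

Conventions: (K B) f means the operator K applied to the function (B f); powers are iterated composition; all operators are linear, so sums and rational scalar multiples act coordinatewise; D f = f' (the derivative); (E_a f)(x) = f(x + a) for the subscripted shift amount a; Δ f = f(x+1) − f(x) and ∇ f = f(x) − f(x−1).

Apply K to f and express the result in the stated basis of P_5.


g(x) = -40x^4 - 92x^3 - 618x^2 - 650x - 1717/2

D f = -40x^4 - 12x^3 + 7/2
((1/2)D) f = -20x^4 - 6x^3 + 7/4
E_{-1} ((1/2)D) f = -20x^4 + 74x^3 - 102x^2 + 62x - 49/4
E_{2} ((1/2)D) f = -20x^4 - 166x^3 - 516x^2 - 712x - 1465/4
(E_{-1} + E_{2}) ((1/2)D) f = -40x^4 - 92x^3 - 618x^2 - 650x - 757/2
∇ ((1/2)D) f = -80x^3 + 102x^2 - 62x + 14
D ∇ ((1/2)D) f = -240x^2 + 204x - 62
∇ (D ∇) ((1/2)D) f = -480x + 444
D ∇ (D ∇) ((1/2)D) f = -480
((E_{-1} + E_{2}) + (D ∇)^2) ((1/2)D) f = -40x^4 - 92x^3 - 618x^2 - 650x - 1717/2


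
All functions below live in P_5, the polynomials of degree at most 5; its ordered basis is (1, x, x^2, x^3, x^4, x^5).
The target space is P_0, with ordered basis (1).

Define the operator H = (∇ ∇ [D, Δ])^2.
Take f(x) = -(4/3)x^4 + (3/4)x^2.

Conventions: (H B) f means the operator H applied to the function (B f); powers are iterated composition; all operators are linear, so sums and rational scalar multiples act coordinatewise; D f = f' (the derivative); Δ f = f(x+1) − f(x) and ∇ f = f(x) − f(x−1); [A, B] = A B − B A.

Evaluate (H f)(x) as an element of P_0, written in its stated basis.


the result is g(x) = 0

Δ f = -(16/3)x^3 - 8x^2 - (23/6)x - 7/12
D Δ f = -16x^2 - 16x - 23/6
D f = -(16/3)x^3 + (3/2)x
Δ D f = -16x^2 - 16x - 23/6
[D, Δ] f = 0
∇ [D, Δ] f = 0
∇ ∇ [D, Δ] f = 0
Δ (∇ ∇ [D, Δ]) f = 0
D Δ (∇ ∇ [D, Δ]) f = 0
D (∇ ∇ [D, Δ]) f = 0
Δ D (∇ ∇ [D, Δ]) f = 0
[D, Δ] (∇ ∇ [D, Δ]) f = 0
∇ [D, Δ] (∇ ∇ [D, Δ]) f = 0
∇ ∇ [D, Δ] (∇ ∇ [D, Δ]) f = 0
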